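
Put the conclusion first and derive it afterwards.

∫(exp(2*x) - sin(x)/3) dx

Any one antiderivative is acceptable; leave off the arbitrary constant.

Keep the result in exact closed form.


The answer is exp(2*x)/2 + cos(x)/3.
Step 1. Rewrite: now ∫(exp(2*x)) dx + ∫(-sin(x)/3) dx.
Step 2. Evaluate the standard form: now cos(x)/3 + ∫(exp(2*x)) dx.
Step 3. Evaluate the standard form: now exp(2*x)/2 + cos(x)/3.
Answer: exp(2*x)/2 + cos(x)/3.


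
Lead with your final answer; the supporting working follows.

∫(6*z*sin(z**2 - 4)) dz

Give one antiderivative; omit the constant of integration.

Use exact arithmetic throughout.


The answer is -3*cos(z**2 - 4).
Step 1. Substitute u = z**2 - 4, turning ∫(6*z*sin(z**2 - 4)) dz into ∫(3*sin(u)) du: now ∫(3*sin(u)) du.
Step 2. Evaluate the standard form: now -3*cos(u).
Step 3. Substitute back u = z**2 - 4: now -3*cos(z**2 - 4).
Answer: -3*cos(z**2 - 4).


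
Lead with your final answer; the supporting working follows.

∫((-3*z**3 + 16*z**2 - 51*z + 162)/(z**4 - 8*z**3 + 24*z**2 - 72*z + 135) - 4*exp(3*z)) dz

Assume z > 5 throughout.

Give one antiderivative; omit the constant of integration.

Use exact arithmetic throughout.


The answer is -4*exp(3*z)/3 - log(z - 5) - 2*log(z - 3) + atan(z/3).
Step 1. Rewrite: now ∫((-3*z**3 + 16*z**2 - 51*z + 162)/(z**4 - 8*z**3 + 24*z**2 - 72*z + 135)) dz + ∫(-4*exp(3*z)) dz.
Step 2. Evaluate the standard form: now -4*exp(3*z)/3 + ∫((-3*z**3 + 16*z**2 - 51*z + 162)/(z**4 - 8*z**3 + 24*z**2 - 72*z + 135)) dz.
Step 3. Decompose ∫((-3*z**3 + 16*z**2 - 51*z + 162)/(z**4 - 8*z**3 + 24*z**2 - 72*z + 135)) dz by partial fractions, (-3*z**3 + 16*z**2 - 51*z + 162)/(z**4 - 8*z**3 + 24*z**2 - 72*z + 135) = 3/(z**2 + 9) - 2/(z - 3) - 1/(z - 5): now -4*exp(3*z)/3 + ∫(-1/(z - 5)) dz + ∫(-2/(z - 3)) dz + ∫(3/(z**2 + 9)) dz.
Step 4. Evaluate the standard form [assuming z > 5]: now -4*exp(3*z)/3 - log(z - 5) + ∫(-2/(z - 3)) dz + ∫(3/(z**2 + 9)) dz.
Step 5. Evaluate the standard form [assuming z > 3]: now -4*exp(3*z)/3 - log(z - 5) - 2*log(z - 3) + ∫(3/(z**2 + 9)) dz.
Step 6. Evaluate the standard form: now -4*exp(3*z)/3 - log(z - 5) - 2*log(z - 3) + atan(z/3).
Answer: -4*exp(3*z)/3 - log(z - 5) - 2*log(z - 3) + atan(z/3).


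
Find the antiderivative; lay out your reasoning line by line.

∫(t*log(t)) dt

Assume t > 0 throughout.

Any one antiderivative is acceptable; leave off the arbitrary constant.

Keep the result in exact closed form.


Step 1. Integrate ∫(t*log(t)) dt by parts with u = log(t), dv = (t) dt, so v = t**2/2 [assuming t > 0]: now t**2*log(t)/2 + ∫(-t/2) dt.
Step 2. Evaluate the standard form: now t**2*log(t)/2 - t**2/4.
Answer: t**2*log(t)/2 - t**2/4.


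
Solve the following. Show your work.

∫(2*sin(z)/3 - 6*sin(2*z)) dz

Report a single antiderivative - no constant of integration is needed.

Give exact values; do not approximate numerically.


Step 1. Rewrite: now ∫(2*sin(z)/3) dz + ∫(-6*sin(2*z)) dz.
Step 2. Evaluate the standard form: now 3*cos(2*z) + ∫(2*sin(z)/3) dz.
Step 3. Evaluate the standard form: now -2*cos(z)/3 + 3*cos(2*z).
Answer: -2*cos(z)/3 + 3*cos(2*z).


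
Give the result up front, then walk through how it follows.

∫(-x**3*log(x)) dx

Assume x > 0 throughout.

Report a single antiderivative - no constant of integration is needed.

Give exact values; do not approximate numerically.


The answer is -x**4*log(x)/4 + x**4/16.
Step 1. Integrate ∫(-x**3*log(x)) dx by parts with u = log(x), dv = (-x**3) dx, so v = -x**4/4 [assuming x > 0]: now -x**4*log(x)/4 + ∫(x**3/4) dx.
Step 2. Evaluate the standard form: now -x**4*log(x)/4 + x**4/16.
Answer: -x**4*log(x)/4 + x**4/16.


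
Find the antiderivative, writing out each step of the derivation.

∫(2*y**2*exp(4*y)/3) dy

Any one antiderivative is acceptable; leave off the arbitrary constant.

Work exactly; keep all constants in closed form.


Step 1. Integrate ∫(2*y**2*exp(4*y)/3) dy by parts with u = y**2, dv = (2*exp(4*y)/3) dy, so v = exp(4*y)/6: now y**2*exp(4*y)/6 + ∫(-y*exp(4*y)/3) dy.
Step 2. Integrate ∫(-y*exp(4*y)/3) dy by parts with u = y, dv = (-exp(4*y)/3) dy, so v = -exp(4*y)/12: now y**2*exp(4*y)/6 - y*exp(4*y)/12 + ∫(exp(4*y)/12) dy.
Step 3. Evaluate the standard form: now y**2*exp(4*y)/6 - y*exp(4*y)/12 + exp(4*y)/48.
Answer: y**2*exp(4*y)/6 - y*exp(4*y)/12 + exp(4*y)/48.


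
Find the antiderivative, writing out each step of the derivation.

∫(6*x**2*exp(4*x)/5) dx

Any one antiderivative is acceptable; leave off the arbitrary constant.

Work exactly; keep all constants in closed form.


Step 1. Integrate ∫(6*x**2*exp(4*x)/5) dx by parts with u = x**2, dv = (6*exp(4*x)/5) dx, so v = 3*exp(4*x)/10: now 3*x**2*exp(4*x)/10 + ∫(-3*x*exp(4*x)/5) dx.
Step 2. Integrate ∫(-3*x*exp(4*x)/5) dx by parts with u = x, dv = (-3*exp(4*x)/5) dx, so v = -3*exp(4*x)/20: now 3*x**2*exp(4*x)/10 - 3*x*exp(4*x)/20 + ∫(3*exp(4*x)/20) dx.
Step 3. Evaluate the standard form: now 3*x**2*exp(4*x)/10 - 3*x*exp(4*x)/20 + 3*exp(4*x)/80.
Answer: 3*x**2*exp(4*x)/10 - 3*x*exp(4*x)/20 + 3*exp(4*x)/80.


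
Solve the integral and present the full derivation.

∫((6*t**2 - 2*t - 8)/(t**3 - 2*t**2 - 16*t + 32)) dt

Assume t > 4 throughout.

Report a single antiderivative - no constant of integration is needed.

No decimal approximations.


Step 1. Decompose ∫((6*t**2 - 2*t - 8)/(t**3 - 2*t**2 - 16*t + 32)) dt by partial fractions, (6*t**2 - 2*t - 8)/(t**3 - 2*t**2 - 16*t + 32) = 2/(t + 4) - 1/(t - 2) + 5/(t - 4): now ∫(5/(t - 4)) dt + ∫(-1/(t - 2)) dt + ∫(2/(t + 4)) dt.
Step 2. Evaluate the standard form [assuming t > 4]: now 5*log(t - 4) + ∫(-1/(t - 2)) dt + ∫(2/(t + 4)) dt.
Step 3. Evaluate the standard form [assuming t > 2]: now 5*log(t - 4) - log(t - 2) + ∫(2/(t + 4)) dt.
Step 4. Evaluate the standard form [assuming t > -4]: now 5*log(t - 4) - log(t - 2) + 2*log(t + 4).
Answer: 5*log(t - 4) - log(t - 2) + 2*log(t + 4).


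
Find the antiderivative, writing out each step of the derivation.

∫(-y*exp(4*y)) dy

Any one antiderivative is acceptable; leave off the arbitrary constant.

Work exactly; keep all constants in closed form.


Step 1. Integrate ∫(-y*exp(4*y)) dy by parts with u = y, dv = (-exp(4*y)) dy, so v = -exp(4*y)/4: now -y*exp(4*y)/4 + ∫(exp(4*y)/4) dy.
Step 2. Evaluate the standard form: now -y*exp(4*y)/4 + exp(4*y)/16.
Answer: -y*exp(4*y)/4 + exp(4*y)/16.


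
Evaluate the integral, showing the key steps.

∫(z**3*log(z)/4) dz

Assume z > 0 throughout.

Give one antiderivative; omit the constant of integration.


Step 1. Integrate ∫(z**3*log(z)/4) dz by parts with u = log(z), dv = (z**3/4) dz, so v = z**4/16 [assuming z > 0]: now z**4*log(z)/16 + ∫(-z**3/16) dz.
Step 2. Evaluate the standard form: now z**4*log(z)/16 - z**4/64.
Answer: z**4*log(z)/16 - z**4/64.


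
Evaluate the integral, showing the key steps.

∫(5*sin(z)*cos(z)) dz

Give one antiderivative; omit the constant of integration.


Step 1. Substitute u = sin(z), turning ∫(5*sin(z)*cos(z)) dz into ∫(5*u) du: now ∫(5*u) du.
Step 2. Evaluate the standard form: now 5*u**2/2.
Step 3. Substitute back u = sin(z): now 5*sin(z)**2/2.
Answer: 5*sin(z)**2/2.


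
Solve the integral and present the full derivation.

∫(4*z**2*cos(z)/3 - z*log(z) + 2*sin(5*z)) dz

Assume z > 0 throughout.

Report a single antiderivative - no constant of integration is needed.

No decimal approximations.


Step 1. Rewrite: now ∫(-z*log(z)) dz + ∫(4*z**2*cos(z)/3) dz + ∫(2*sin(5*z)) dz.
Step 2. Evaluate the standard form: now -2*cos(5*z)/5 + ∫(-z*log(z)) dz + ∫(4*z**2*cos(z)/3) dz.
Step 3. Integrate ∫(-z*log(z)) dz by parts with u = log(z), dv = (-z) dz, so v = -z**2/2 [assuming z > 0]: now -z**2*log(z)/2 - 2*cos(5*z)/5 + ∫(z/2) dz + ∫(4*z**2*cos(z)/3) dz.
Step 4. Evaluate the standard form: now -z**2*log(z)/2 + z**2/4 - 2*cos(5*z)/5 + ∫(4*z**2*cos(z)/3) dz.
Step 5. Integrate ∫(4*z**2*cos(z)/3) dz by parts with u = z**2, dv = (4*cos(z)/3) dz, so v = 4*sin(z)/3: now -z**2*log(z)/2 + 4*z**2*sin(z)/3 + z**2/4 - 2*cos(5*z)/5 + ∫(-8*z*sin(z)/3) dz.
Step 6. Integrate ∫(-8*z*sin(z)/3) dz by parts with u = z, dv = (-8*sin(z)/3) dz, so v = 8*cos(z)/3: now -z**2*log(z)/2 + 4*z**2*sin(z)/3 + z**2/4 + 8*z*cos(z)/3 - 2*cos(5*z)/5 + ∫(-8*cos(z)/3) dz.
Step 7. Evaluate the standard form: now -z**2*log(z)/2 + 4*z**2*sin(z)/3 + z**2/4 + 8*z*cos(z)/3 - 8*sin(z)/3 - 2*cos(5*z)/5.
Answer: -z**2*log(z)/2 + 4*z**2*sin(z)/3 + z**2/4 + 8*z*cos(z)/3 - 8*sin(z)/3 - 2*cos(5*z)/5.


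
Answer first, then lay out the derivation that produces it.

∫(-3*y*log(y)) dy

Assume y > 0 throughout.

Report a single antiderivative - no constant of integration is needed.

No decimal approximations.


The answer is -3*y**2*log(y)/2 + 3*y**2/4.
Step 1. Integrate ∫(-3*y*log(y)) dy by parts with u = log(y), dv = (-3*y) dy, so v = -3*y**2/2 [assuming y > 0]: now -3*y**2*log(y)/2 + ∫(3*y/2) dy.
Step 2. Evaluate the standard form: now -3*y**2*log(y)/2 + 3*y**2/4.
Answer: -3*y**2*log(y)/2 + 3*y**2/4.


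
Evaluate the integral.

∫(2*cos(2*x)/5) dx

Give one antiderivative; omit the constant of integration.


Answer: sin(2*x)/5.


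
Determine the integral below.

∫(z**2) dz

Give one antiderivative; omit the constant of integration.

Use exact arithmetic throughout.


Answer: z**3/3.


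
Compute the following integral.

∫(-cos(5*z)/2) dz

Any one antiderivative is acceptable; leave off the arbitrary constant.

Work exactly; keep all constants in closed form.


Answer: -sin(5*z)/10.


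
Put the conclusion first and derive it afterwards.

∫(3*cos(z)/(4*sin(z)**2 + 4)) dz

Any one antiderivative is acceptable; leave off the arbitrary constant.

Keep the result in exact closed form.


The answer is 3*atan(sin(z))/4.
Step 1. Substitute u = sin(z), turning ∫(3*cos(z)/(4*sin(z)**2 + 4)) dz into ∫(3/(4*(u**2 + 1))) du: now ∫(3/(4*(u**2 + 1))) du.
Step 2. Evaluate the standard form: now 3*atan(u)/4.
Step 3. Substitute back u = sin(z): now 3*atan(sin(z))/4.
Answer: 3*atan(sin(z))/4.


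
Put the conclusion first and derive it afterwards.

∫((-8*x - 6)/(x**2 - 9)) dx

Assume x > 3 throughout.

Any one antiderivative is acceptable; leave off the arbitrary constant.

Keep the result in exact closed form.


The answer is -5*log(x - 3) - 3*log(x + 3).
Step 1. Decompose ∫((-8*x - 6)/(x**2 - 9)) dx by partial fractions, (-8*x - 6)/(x**2 - 9) = -3/(x + 3) - 5/(x - 3): now ∫(-5/(x - 3)) dx + ∫(-3/(x + 3)) dx.
Step 2. Evaluate the standard form [assuming x > 3]: now -5*log(x - 3) + ∫(-3/(x + 3)) dx.
Step 3. Evaluate the standard form [assuming x > -3]: now -5*log(x - 3) - 3*log(x + 3).
Answer: -5*log(x - 3) - 3*log(x + 3).


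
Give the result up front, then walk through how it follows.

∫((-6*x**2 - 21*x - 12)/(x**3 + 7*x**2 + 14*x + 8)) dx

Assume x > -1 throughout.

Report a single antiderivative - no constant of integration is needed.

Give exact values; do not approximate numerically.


The answer is log(x + 1) - 3*log(x + 2) - 4*log(x + 4).
Step 1. Decompose ∫((-6*x**2 - 21*x - 12)/(x**3 + 7*x**2 + 14*x + 8)) dx by partial fractions, (-6*x**2 - 21*x - 12)/(x**3 + 7*x**2 + 14*x + 8) = -4/(x + 4) - 3/(x + 2) + 1/(x + 1): now ∫(1/(x + 1)) dx + ∫(-3/(x + 2)) dx + ∫(-4/(x + 4)) dx.
Step 2. Evaluate the standard form [assuming x > -2]: now -3*log(x + 2) + ∫(1/(x + 1)) dx + ∫(-4/(x + 4)) dx.
Step 3. Evaluate the standard form [assuming x > -4]: now -3*log(x + 2) - 4*log(x + 4) + ∫(1/(x + 1)) dx.
Step 4. Evaluate the standard form [assuming x > -1]: now log(x + 1) - 3*log(x + 2) - 4*log(x + 4).
Answer: log(x + 1) - 3*log(x + 2) - 4*log(x + 4).


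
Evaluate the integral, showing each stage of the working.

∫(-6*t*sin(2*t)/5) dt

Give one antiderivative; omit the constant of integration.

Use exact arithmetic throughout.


Step 1. Integrate ∫(-6*t*sin(2*t)/5) dt by parts with u = t, dv = (-6*sin(2*t)/5) dt, so v = 3*cos(2*t)/5: now 3*t*cos(2*t)/5 + ∫(-3*cos(2*t)/5) dt.
Step 2. Evaluate the standard form: now 3*t*cos(2*t)/5 - 3*sin(2*t)/10.
Answer: 3*t*cos(2*t)/5 - 3*sin(2*t)/10.


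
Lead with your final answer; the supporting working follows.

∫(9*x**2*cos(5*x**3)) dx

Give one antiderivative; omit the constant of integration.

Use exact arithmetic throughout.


The answer is 3*sin(5*x**3)/5.
Step 1. Substitute u = x**3, turning ∫(9*x**2*cos(5*x**3)) dx into ∫(3*cos(5*u)) du: now ∫(3*cos(5*u)) du.
Step 2. Evaluate the standard form: now 3*sin(5*u)/5.
Step 3. Substitute back u = x**3: now 3*sin(5*x**3)/5.
Answer: 3*sin(5*x**3)/5.


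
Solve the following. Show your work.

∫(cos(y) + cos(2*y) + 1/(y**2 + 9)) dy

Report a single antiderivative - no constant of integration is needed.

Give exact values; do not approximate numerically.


Step 1. Rewrite: now ∫(1/(y**2 + 9)) dy + ∫(cos(y)) dy + ∫(cos(2*y)) dy.
Step 2. Evaluate the standard form: now atan(y/3)/3 + ∫(cos(y)) dy + ∫(cos(2*y)) dy.
Step 3. Evaluate the standard form: now sin(y) + atan(y/3)/3 + ∫(cos(2*y)) dy.
Step 4. Evaluate the standard form: now sin(y) + sin(2*y)/2 + atan(y/3)/3.
Answer: sin(y) + sin(2*y)/2 + atan(y/3)/3.


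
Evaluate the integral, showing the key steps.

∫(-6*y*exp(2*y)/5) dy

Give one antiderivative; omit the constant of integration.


Step 1. Integrate ∫(-6*y*exp(2*y)/5) dy by parts with u = y, dv = (-6*exp(2*y)/5) dy, so v = -3*exp(2*y)/5: now -3*y*exp(2*y)/5 + ∫(3*exp(2*y)/5) dy.
Step 2. Evaluate the standard form: now -3*y*exp(2*y)/5 + 3*exp(2*y)/10.
Answer: -3*y*exp(2*y)/5 + 3*exp(2*y)/10.


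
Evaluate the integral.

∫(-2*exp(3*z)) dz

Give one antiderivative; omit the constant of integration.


Answer: -2*exp(3*z)/3.


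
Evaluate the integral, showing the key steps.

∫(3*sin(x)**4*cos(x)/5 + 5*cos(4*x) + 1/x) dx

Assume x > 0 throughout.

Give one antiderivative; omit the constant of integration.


Step 1. Rewrite: now ∫(1/x) dx + ∫(3*sin(x)**4*cos(x)/5) dx + ∫(5*cos(4*x)) dx.
Step 2. Substitute u = sin(x), turning ∫(3*sin(x)**4*cos(x)/5) dx into ∫(3*u**4/5) du: now ∫(3*u**4/5) du + ∫(1/x) dx + ∫(5*cos(4*x)) dx.
Step 3. Evaluate the standard form: now 3*u**5/25 + ∫(1/x) dx + ∫(5*cos(4*x)) dx.
Step 4. Substitute back u = sin(x): now 3*sin(x)**5/25 + ∫(1/x) dx + ∫(5*cos(4*x)) dx.
Step 5. Evaluate the standard form: now 3*sin(x)**5/25 + 5*sin(4*x)/4 + ∫(1/x) dx.
Step 6. Evaluate the standard form [assuming x > 0]: now log(x) + 3*sin(x)**5/25 + 5*sin(4*x)/4.
Answer: log(x) + 3*sin(x)**5/25 + 5*sin(4*x)/4.


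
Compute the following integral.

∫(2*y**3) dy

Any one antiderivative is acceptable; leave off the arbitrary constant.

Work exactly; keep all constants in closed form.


Answer: y**4/2.


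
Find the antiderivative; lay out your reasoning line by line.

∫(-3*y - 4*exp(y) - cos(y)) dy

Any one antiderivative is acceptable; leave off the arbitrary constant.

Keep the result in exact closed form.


Step 1. Rewrite: now ∫(-3*y) dy + ∫(-4*exp(y)) dy + ∫(-cos(y)) dy.
Step 2. Evaluate the standard form: now -sin(y) + ∫(-3*y) dy + ∫(-4*exp(y)) dy.
Step 3. Evaluate the standard form: now -4*exp(y) - sin(y) + ∫(-3*y) dy.
Step 4. Evaluate the standard form: now -3*y**2/2 - 4*exp(y) - sin(y).
Answer: -3*y**2/2 - 4*exp(y) - sin(y).


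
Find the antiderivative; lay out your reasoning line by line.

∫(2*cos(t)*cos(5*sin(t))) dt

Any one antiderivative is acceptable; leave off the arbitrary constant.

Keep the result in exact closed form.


Step 1. Substitute u = sin(t), turning ∫(2*cos(t)*cos(5*sin(t))) dt into ∫(2*cos(5*u)) du: now ∫(2*cos(5*u)) du.
Step 2. Evaluate the standard form: now 2*sin(5*u)/5.
Step 3. Substitute back u = sin(t): now 2*sin(5*sin(t))/5.
Answer: 2*sin(5*sin(t))/5.


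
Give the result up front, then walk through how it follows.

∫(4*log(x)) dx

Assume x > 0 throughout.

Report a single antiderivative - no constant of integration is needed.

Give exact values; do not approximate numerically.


The answer is 4*x*log(x) - 4*x.
Step 1. Integrate ∫(4*log(x)) dx by parts with u = log(x), dv = (4) dx, so v = 4*x [assuming x > 0]: now 4*x*log(x) + ∫(-4) dx.
Step 2. Evaluate the standard form: now 4*x*log(x) - 4*x.
Answer: 4*x*log(x) - 4*x.


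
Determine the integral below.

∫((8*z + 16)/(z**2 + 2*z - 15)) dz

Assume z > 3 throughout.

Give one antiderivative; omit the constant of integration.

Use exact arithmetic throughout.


Answer: 5*log(z - 3) + 3*log(z + 5).


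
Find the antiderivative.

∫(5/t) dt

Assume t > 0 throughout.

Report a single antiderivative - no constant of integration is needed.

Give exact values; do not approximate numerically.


Answer: 5*log(t).


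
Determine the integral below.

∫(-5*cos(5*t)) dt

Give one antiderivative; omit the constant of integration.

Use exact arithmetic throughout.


Answer: -sin(5*t).


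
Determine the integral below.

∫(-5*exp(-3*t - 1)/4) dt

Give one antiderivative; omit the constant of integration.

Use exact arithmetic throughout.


Answer: 5*exp(-3*t - 1)/12.


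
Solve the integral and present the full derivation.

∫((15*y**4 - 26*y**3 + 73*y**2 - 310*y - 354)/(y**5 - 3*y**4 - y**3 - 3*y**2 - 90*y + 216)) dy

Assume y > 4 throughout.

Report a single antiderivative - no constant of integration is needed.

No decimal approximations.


Step 1. Decompose ∫((15*y**4 - 26*y**3 + 73*y**2 - 310*y - 354)/(y**5 - 3*y**4 - y**3 - 3*y**2 - 90*y + 216)) dy by partial fractions, (15*y**4 - 26*y**3 + 73*y**2 - 310*y - 354)/(y**5 - 3*y**4 - y**3 - 3*y**2 - 90*y + 216) = 4/(y**2 + 9) + 5/(y + 3) + 5/(y - 2) + 5/(y - 4): now ∫(5/(y - 4)) dy + ∫(5/(y - 2)) dy + ∫(5/(y + 3)) dy + ∫(4/(y**2 + 9)) dy.
Step 2. Evaluate the standard form [assuming y > -3]: now 5*log(y + 3) + ∫(5/(y - 4)) dy + ∫(5/(y - 2)) dy + ∫(4/(y**2 + 9)) dy.
Step 3. Evaluate the standard form [assuming y > 4]: now 5*log(y - 4) + 5*log(y + 3) + ∫(5/(y - 2)) dy + ∫(4/(y**2 + 9)) dy.
Step 4. Evaluate the standard form [assuming y > 2]: now 5*log(y - 4) + 5*log(y - 2) + 5*log(y + 3) + ∫(4/(y**2 + 9)) dy.
Step 5. Evaluate the standard form: now 5*log(y - 4) + 5*log(y - 2) + 5*log(y + 3) + 4*atan(y/3)/3.
Answer: 5*log(y - 4) + 5*log(y - 2) + 5*log(y + 3) + 4*atan(y/3)/3.


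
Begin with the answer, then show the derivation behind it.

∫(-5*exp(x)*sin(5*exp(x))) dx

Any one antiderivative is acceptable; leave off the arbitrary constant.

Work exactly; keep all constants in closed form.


The answer is cos(5*exp(x)).
Step 1. Substitute u = exp(x), turning ∫(-5*exp(x)*sin(5*exp(x))) dx into ∫(-5*sin(5*u)) du: now ∫(-5*sin(5*u)) du.
Step 2. Evaluate the standard form: now cos(5*u).
Step 3. Substitute back u = exp(x): now cos(5*exp(x)).
Answer: cos(5*exp(x)).


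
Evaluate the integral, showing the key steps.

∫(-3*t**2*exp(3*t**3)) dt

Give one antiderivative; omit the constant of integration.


Step 1. Substitute u = t**3, turning ∫(-3*t**2*exp(3*t**3)) dt into ∫(-exp(3*u)) du: now ∫(-exp(3*u)) du.
Step 2. Evaluate the standard form: now -exp(3*u)/3.
Step 3. Substitute back u = t**3: now -exp(3*t**3)/3.
Answer: -exp(3*t**3)/3.


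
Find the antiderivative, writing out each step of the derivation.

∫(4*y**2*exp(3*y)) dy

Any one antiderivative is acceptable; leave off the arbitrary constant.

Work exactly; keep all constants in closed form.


Step 1. Integrate ∫(4*y**2*exp(3*y)) dy by parts with u = y**2, dv = (4*exp(3*y)) dy, so v = 4*exp(3*y)/3: now 4*y**2*exp(3*y)/3 + ∫(-8*y*exp(3*y)/3) dy.
Step 2. Integrate ∫(-8*y*exp(3*y)/3) dy by parts with u = y, dv = (-8*exp(3*y)/3) dy, so v = -8*exp(3*y)/9: now 4*y**2*exp(3*y)/3 - 8*y*exp(3*y)/9 + ∫(8*exp(3*y)/9) dy.
Step 3. Evaluate the standard form: now 4*y**2*exp(3*y)/3 - 8*y*exp(3*y)/9 + 8*exp(3*y)/27.
Answer: 4*y**2*exp(3*y)/3 - 8*y*exp(3*y)/9 + 8*exp(3*y)/27.


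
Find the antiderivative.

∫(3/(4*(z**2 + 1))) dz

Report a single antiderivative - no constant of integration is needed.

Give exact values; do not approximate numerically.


Answer: 3*atan(z)/4.


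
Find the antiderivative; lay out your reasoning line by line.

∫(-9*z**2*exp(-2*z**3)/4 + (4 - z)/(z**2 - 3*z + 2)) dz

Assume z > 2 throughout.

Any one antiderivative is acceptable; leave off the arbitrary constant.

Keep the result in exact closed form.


Step 1. Rewrite: now ∫(-9*z**2*exp(-2*z**3)/4) dz + ∫((4 - z)/(z**2 - 3*z + 2)) dz.
Step 2. Decompose ∫((4 - z)/(z**2 - 3*z + 2)) dz by partial fractions, (4 - z)/(z**2 - 3*z + 2) = -3/(z - 1) + 2/(z - 2): now ∫(-9*z**2*exp(-2*z**3)/4) dz + ∫(2/(z - 2)) dz + ∫(-3/(z - 1)) dz.
Step 3. Evaluate the standard form [assuming z > 2]: now 2*log(z - 2) + ∫(-9*z**2*exp(-2*z**3)/4) dz + ∫(-3/(z - 1)) dz.
Step 4. Evaluate the standard form [assuming z > 1]: now 2*log(z - 2) - 3*log(z - 1) + ∫(-9*z**2*exp(-2*z**3)/4) dz.
Step 5. Substitute u = z**3, turning ∫(-9*z**2*exp(-2*z**3)/4) dz into ∫(-3*exp(-2*u)/4) du: now 2*log(z - 2) - 3*log(z - 1) + ∫(-3*exp(-2*u)/4) du.
Step 6. Evaluate the standard form: now 2*log(z - 2) - 3*log(z - 1) + 3*exp(-2*u)/8.
Step 7. Substitute back u = z**3: now 2*log(z - 2) - 3*log(z - 1) + 3*exp(-2*z**3)/8.
Answer: 2*log(z - 2) - 3*log(z - 1) + 3*exp(-2*z**3)/8.


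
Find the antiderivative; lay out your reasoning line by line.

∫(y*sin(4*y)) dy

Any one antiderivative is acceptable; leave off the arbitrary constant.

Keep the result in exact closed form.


Step 1. Integrate ∫(y*sin(4*y)) dy by parts with u = y, dv = (sin(4*y)) dy, so v = -cos(4*y)/4: now -y*cos(4*y)/4 + ∫(cos(4*y)/4) dy.
Step 2. Evaluate the standard form: now -y*cos(4*y)/4 + sin(4*y)/16.
Answer: -y*cos(4*y)/4 + sin(4*y)/16.


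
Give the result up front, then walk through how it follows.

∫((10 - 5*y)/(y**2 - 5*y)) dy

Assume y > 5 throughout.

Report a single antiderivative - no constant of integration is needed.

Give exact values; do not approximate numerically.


The answer is -2*log(y) - 3*log(y - 5).
Step 1. Decompose ∫((10 - 5*y)/(y**2 - 5*y)) dy by partial fractions, (10 - 5*y)/(y**2 - 5*y) = -3/(y - 5) - 2/y: now ∫(-2/y) dy + ∫(-3/(y - 5)) dy.
Step 2. Evaluate the standard form [assuming y > 5]: now -3*log(y - 5) + ∫(-2/y) dy.
Step 3. Evaluate the standard form [assuming y > 0]: now -2*log(y) - 3*log(y - 5).
Answer: -2*log(y) - 3*log(y - 5).


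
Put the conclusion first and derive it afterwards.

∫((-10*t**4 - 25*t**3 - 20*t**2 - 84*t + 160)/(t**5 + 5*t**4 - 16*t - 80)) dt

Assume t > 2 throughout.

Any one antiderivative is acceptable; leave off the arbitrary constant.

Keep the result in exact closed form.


The answer is -2*log(t - 2) - 3*log(t + 2) - 5*log(t + 5) - atan(t/2).
Step 1. Decompose ∫((-10*t**4 - 25*t**3 - 20*t**2 - 84*t + 160)/(t**5 + 5*t**4 - 16*t - 80)) dt by partial fractions, (-10*t**4 - 25*t**3 - 20*t**2 - 84*t + 160)/(t**5 + 5*t**4 - 16*t - 80) = -2/(t**2 + 4) - 5/(t + 5) - 3/(t + 2) - 2/(t - 2): now ∫(-2/(t - 2)) dt + ∫(-3/(t + 2)) dt + ∫(-5/(t + 5)) dt + ∫(-2/(t**2 + 4)) dt.
Step 2. Evaluate the standard form [assuming t > -2]: now -3*log(t + 2) + ∫(-2/(t - 2)) dt + ∫(-5/(t + 5)) dt + ∫(-2/(t**2 + 4)) dt.
Step 3. Evaluate the standard form [assuming t > 2]: now -2*log(t - 2) - 3*log(t + 2) + ∫(-5/(t + 5)) dt + ∫(-2/(t**2 + 4)) dt.
Step 4. Evaluate the standard form [assuming t > -5]: now -2*log(t - 2) - 3*log(t + 2) - 5*log(t + 5) + ∫(-2/(t**2 + 4)) dt.
Step 5. Evaluate the standard form: now -2*log(t - 2) - 3*log(t + 2) - 5*log(t + 5) - atan(t/2).
Answer: -2*log(t - 2) - 3*log(t + 2) - 5*log(t + 5) - atan(t/2).


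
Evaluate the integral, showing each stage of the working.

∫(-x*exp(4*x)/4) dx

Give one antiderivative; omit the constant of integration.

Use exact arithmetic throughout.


Step 1. Integrate ∫(-x*exp(4*x)/4) dx by parts with u = x, dv = (-exp(4*x)/4) dx, so v = -exp(4*x)/16: now -x*exp(4*x)/16 + ∫(exp(4*x)/16) dx.
Step 2. Evaluate the standard form: now -x*exp(4*x)/16 + exp(4*x)/64.
Answer: -x*exp(4*x)/16 + exp(4*x)/64.


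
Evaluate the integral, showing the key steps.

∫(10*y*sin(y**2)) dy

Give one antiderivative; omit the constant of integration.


Step 1. Substitute u = y**2, turning ∫(10*y*sin(y**2)) dy into ∫(5*sin(u)) du: now ∫(5*sin(u)) du.
Step 2. Evaluate the standard form: now -5*cos(u).
Step 3. Substitute back u = y**2: now -5*cos(y**2).
Answer: -5*cos(y**2).


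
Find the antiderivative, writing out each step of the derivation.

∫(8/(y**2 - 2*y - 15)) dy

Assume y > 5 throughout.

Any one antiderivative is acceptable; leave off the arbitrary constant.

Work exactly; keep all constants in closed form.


Step 1. Decompose ∫(8/(y**2 - 2*y - 15)) dy by partial fractions, 8/(y**2 - 2*y - 15) = -1/(y + 3) + 1/(y - 5): now ∫(1/(y - 5)) dy + ∫(-1/(y + 3)) dy.
Step 2. Evaluate the standard form [assuming y > -3]: now -log(y + 3) + ∫(1/(y - 5)) dy.
Step 3. Evaluate the standard form [assuming y > 5]: now log(y - 5) - log(y + 3).
Answer: log(y - 5) - log(y + 3).


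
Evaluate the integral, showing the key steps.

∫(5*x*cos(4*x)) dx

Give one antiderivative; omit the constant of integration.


Step 1. Integrate ∫(5*x*cos(4*x)) dx by parts with u = x, dv = (5*cos(4*x)) dx, so v = 5*sin(4*x)/4: now 5*x*sin(4*x)/4 + ∫(-5*sin(4*x)/4) dx.
Step 2. Evaluate the standard form: now 5*x*sin(4*x)/4 + 5*cos(4*x)/16.
Answer: 5*x*sin(4*x)/4 + 5*cos(4*x)/16.


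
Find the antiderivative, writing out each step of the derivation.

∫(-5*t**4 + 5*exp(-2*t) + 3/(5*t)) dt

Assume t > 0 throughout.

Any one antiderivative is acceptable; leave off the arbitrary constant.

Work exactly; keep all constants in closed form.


Step 1. Rewrite: now ∫(3/(5*t)) dt + ∫(-5*t**4) dt + ∫(5*exp(-2*t)) dt.
Step 2. Evaluate the standard form: now -t**5 + ∫(3/(5*t)) dt + ∫(5*exp(-2*t)) dt.
Step 3. Evaluate the standard form: now -t**5 + ∫(3/(5*t)) dt - 5*exp(-2*t)/2.
Step 4. Evaluate the standard form [assuming t > 0]: now -t**5 + 3*log(t)/5 - 5*exp(-2*t)/2.
Answer: -t**5 + 3*log(t)/5 - 5*exp(-2*t)/2.


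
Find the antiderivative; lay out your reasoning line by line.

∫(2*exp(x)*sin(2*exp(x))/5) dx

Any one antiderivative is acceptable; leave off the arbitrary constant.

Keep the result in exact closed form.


Step 1. Substitute u = exp(x), turning ∫(2*exp(x)*sin(2*exp(x))/5) dx into ∫(2*sin(2*u)/5) du: now ∫(2*sin(2*u)/5) du.
Step 2. Evaluate the standard form: now -cos(2*u)/5.
Step 3. Substitute back u = exp(x): now -cos(2*exp(x))/5.
Answer: -cos(2*exp(x))/5.


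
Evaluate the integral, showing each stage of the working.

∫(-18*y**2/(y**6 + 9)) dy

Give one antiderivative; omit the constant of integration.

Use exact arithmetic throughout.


Step 1. Substitute u = y**3, turning ∫(-18*y**2/(y**6 + 9)) dy into ∫(-6/(u**2 + 9)) du: now ∫(-6/(u**2 + 9)) du.
Step 2. Evaluate the standard form: now -2*atan(u/3).
Step 3. Substitute back u = y**3: now -2*atan(y**3/3).
Answer: -2*atan(y**3/3).


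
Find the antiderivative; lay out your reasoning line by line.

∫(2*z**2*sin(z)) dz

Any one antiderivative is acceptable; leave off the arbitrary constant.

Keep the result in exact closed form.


Step 1. Integrate ∫(2*z**2*sin(z)) dz by parts with u = z**2, dv = (2*sin(z)) dz, so v = -2*cos(z): now -2*z**2*cos(z) + ∫(4*z*cos(z)) dz.
Step 2. Integrate ∫(4*z*cos(z)) dz by parts with u = z, dv = (4*cos(z)) dz, so v = 4*sin(z): now -2*z**2*cos(z) + 4*z*sin(z) + ∫(-4*sin(z)) dz.
Step 3. Evaluate the standard form: now -2*z**2*cos(z) + 4*z*sin(z) + 4*cos(z).
Answer: -2*z**2*cos(z) + 4*z*sin(z) + 4*cos(z).


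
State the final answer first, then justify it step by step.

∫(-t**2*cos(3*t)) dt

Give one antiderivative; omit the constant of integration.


The answer is -t**2*sin(3*t)/3 - 2*t*cos(3*t)/9 + 2*sin(3*t)/27.
Step 1. Integrate ∫(-t**2*cos(3*t)) dt by parts with u = t**2, dv = (-cos(3*t)) dt, so v = -sin(3*t)/3: now -t**2*sin(3*t)/3 + ∫(2*t*sin(3*t)/3) dt.
Step 2. Integrate ∫(2*t*sin(3*t)/3) dt by parts with u = t, dv = (2*sin(3*t)/3) dt, so v = -2*cos(3*t)/9: now -t**2*sin(3*t)/3 - 2*t*cos(3*t)/9 + ∫(2*cos(3*t)/9) dt.
Step 3. Evaluate the standard form: now -t**2*sin(3*t)/3 - 2*t*cos(3*t)/9 + 2*sin(3*t)/27.
Answer: -t**2*sin(3*t)/3 - 2*t*cos(3*t)/9 + 2*sin(3*t)/27.


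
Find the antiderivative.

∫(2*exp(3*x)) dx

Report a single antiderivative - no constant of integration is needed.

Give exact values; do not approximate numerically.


Answer: 2*exp(3*x)/3.


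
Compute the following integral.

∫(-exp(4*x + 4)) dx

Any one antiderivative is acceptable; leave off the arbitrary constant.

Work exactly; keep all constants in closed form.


Answer: -exp(4*x + 4)/4.


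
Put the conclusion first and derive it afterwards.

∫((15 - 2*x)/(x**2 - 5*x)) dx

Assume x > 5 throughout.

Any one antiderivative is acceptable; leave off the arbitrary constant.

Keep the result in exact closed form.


The answer is -3*log(x) + log(x - 5).
Step 1. Decompose ∫((15 - 2*x)/(x**2 - 5*x)) dx by partial fractions, (15 - 2*x)/(x**2 - 5*x) = 1/(x - 5) - 3/x: now ∫(-3/x) dx + ∫(1/(x - 5)) dx.
Step 2. Evaluate the standard form [assuming x > 5]: now log(x - 5) + ∫(-3/x) dx.
Step 3. Evaluate the standard form [assuming x > 0]: now -3*log(x) + log(x - 5).
Answer: -3*log(x) + log(x - 5).


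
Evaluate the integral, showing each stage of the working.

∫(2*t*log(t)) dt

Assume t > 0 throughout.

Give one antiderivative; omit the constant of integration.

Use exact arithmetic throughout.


Step 1. Integrate ∫(2*t*log(t)) dt by parts with u = log(t), dv = (2*t) dt, so v = t**2 [assuming t > 0]: now t**2*log(t) + ∫(-t) dt.
Step 2. Evaluate the standard form: now t**2*log(t) - t**2/2.
Answer: t**2*log(t) - t**2/2.


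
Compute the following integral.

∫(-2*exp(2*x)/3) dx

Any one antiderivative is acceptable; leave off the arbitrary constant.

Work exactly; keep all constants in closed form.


Answer: -exp(2*x)/3.


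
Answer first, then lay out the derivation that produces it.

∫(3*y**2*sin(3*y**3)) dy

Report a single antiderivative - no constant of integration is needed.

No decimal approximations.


The answer is -cos(3*y**3)/3.
Step 1. Substitute u = y**3, turning ∫(3*y**2*sin(3*y**3)) dy into ∫(sin(3*u)) du: now ∫(sin(3*u)) du.
Step 2. Evaluate the standard form: now -cos(3*u)/3.
Step 3. Substitute back u = y**3: now -cos(3*y**3)/3.
Answer: -cos(3*y**3)/3.


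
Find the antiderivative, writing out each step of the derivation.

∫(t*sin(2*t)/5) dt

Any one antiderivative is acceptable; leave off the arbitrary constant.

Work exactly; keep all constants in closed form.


Step 1. Integrate ∫(t*sin(2*t)/5) dt by parts with u = t, dv = (sin(2*t)/5) dt, so v = -cos(2*t)/10: now -t*cos(2*t)/10 + ∫(cos(2*t)/10) dt.
Step 2. Evaluate the standard form: now -t*cos(2*t)/10 + sin(2*t)/20.
Answer: -t*cos(2*t)/10 + sin(2*t)/20.


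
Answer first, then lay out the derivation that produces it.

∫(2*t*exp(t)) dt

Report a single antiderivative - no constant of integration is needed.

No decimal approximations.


The answer is 2*t*exp(t) - 2*exp(t).
Step 1. Integrate ∫(2*t*exp(t)) dt by parts with u = t, dv = (2*exp(t)) dt, so v = 2*exp(t): now 2*t*exp(t) + ∫(-2*exp(t)) dt.
Step 2. Evaluate the standard form: now 2*t*exp(t) - 2*exp(t).
Answer: 2*t*exp(t) - 2*exp(t).


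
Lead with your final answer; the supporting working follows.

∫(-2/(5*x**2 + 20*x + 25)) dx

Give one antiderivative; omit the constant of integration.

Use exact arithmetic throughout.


The answer is -2*atan(x + 2)/5.
Step 1. Substitute u = -x - 2, turning ∫(-2/(5*x**2 + 20*x + 25)) dx into ∫(2/(5*(u**2 + 1))) du: now ∫(2/(5*(u**2 + 1))) du.
Step 2. Evaluate the standard form: now 2*atan(u)/5.
Step 3. Substitute back u = -x - 2: now -2*atan(x + 2)/5.
Answer: -2*atan(x + 2)/5.


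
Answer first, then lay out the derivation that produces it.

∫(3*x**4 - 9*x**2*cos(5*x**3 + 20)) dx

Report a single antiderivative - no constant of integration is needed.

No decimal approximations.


The answer is 3*x**5/5 - 3*sin(5*x**3 + 20)/5.
Step 1. Rewrite: now ∫(3*x**4) dx + ∫(-9*x**2*cos(5*x**3 + 20)) dx.
Step 2. Evaluate the standard form: now 3*x**5/5 + ∫(-9*x**2*cos(5*x**3 + 20)) dx.
Step 3. Substitute u = x**3 + 4, turning ∫(-9*x**2*cos(5*x**3 + 20)) dx into ∫(-3*cos(5*u)) du: now 3*x**5/5 + ∫(-3*cos(5*u)) du.
Step 4. Evaluate the standard form: now 3*x**5/5 - 3*sin(5*u)/5.
Step 5. Substitute back u = x**3 + 4: now 3*x**5/5 - 3*sin(5*x**3 + 20)/5.
Answer: 3*x**5/5 - 3*sin(5*x**3 + 20)/5.


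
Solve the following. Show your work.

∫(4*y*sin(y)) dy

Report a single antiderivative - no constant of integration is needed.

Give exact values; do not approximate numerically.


Step 1. Integrate ∫(4*y*sin(y)) dy by parts with u = y, dv = (4*sin(y)) dy, so v = -4*cos(y): now -4*y*cos(y) + ∫(4*cos(y)) dy.
Step 2. Evaluate the standard form: now -4*y*cos(y) + 4*sin(y).
Answer: -4*y*cos(y) + 4*sin(y).


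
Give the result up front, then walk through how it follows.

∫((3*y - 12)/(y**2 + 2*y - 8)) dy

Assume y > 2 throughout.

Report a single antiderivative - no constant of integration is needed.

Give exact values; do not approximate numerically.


The answer is -log(y - 2) + 4*log(y + 4).
Step 1. Decompose ∫((3*y - 12)/(y**2 + 2*y - 8)) dy by partial fractions, (3*y - 12)/(y**2 + 2*y - 8) = 4/(y + 4) - 1/(y - 2): now ∫(-1/(y - 2)) dy + ∫(4/(y + 4)) dy.
Step 2. Evaluate the standard form [assuming y > 2]: now -log(y - 2) + ∫(4/(y + 4)) dy.
Step 3. Evaluate the standard form [assuming y > -4]: now -log(y - 2) + 4*log(y + 4).
Answer: -log(y - 2) + 4*log(y + 4).


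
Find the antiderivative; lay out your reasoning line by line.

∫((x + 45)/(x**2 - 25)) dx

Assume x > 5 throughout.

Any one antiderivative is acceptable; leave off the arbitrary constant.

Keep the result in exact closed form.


Step 1. Decompose ∫((x + 45)/(x**2 - 25)) dx by partial fractions, (x + 45)/(x**2 - 25) = -4/(x + 5) + 5/(x - 5): now ∫(5/(x - 5)) dx + ∫(-4/(x + 5)) dx.
Step 2. Evaluate the standard form [assuming x > 5]: now 5*log(x - 5) + ∫(-4/(x + 5)) dx.
Step 3. Evaluate the standard form [assuming x > -5]: now 5*log(x - 5) - 4*log(x + 5).
Answer: 5*log(x - 5) - 4*log(x + 5).


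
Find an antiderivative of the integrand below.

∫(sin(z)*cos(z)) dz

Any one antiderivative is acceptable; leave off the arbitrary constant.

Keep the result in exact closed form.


Answer: sin(z)**2/2.


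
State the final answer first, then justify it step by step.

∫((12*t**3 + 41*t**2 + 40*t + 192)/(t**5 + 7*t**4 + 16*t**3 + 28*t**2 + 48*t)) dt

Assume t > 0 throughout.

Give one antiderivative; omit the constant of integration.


The answer is 4*log(t) - 3*log(t + 3) - log(t + 4) - atan(t/2)/2.
Step 1. Decompose ∫((12*t**3 + 41*t**2 + 40*t + 192)/(t**5 + 7*t**4 + 16*t**3 + 28*t**2 + 48*t)) dt by partial fractions, (12*t**3 + 41*t**2 + 40*t + 192)/(t**5 + 7*t**4 + 16*t**3 + 28*t**2 + 48*t) = -1/(t**2 + 4) - 1/(t + 4) - 3/(t + 3) + 4/t: now ∫(4/t) dt + ∫(-3/(t + 3)) dt + ∫(-1/(t + 4)) dt + ∫(-1/(t**2 + 4)) dt.
Step 2. Evaluate the standard form [assuming t > -4]: now -log(t + 4) + ∫(4/t) dt + ∫(-3/(t + 3)) dt + ∫(-1/(t**2 + 4)) dt.
Step 3. Evaluate the standard form [assuming t > 0]: now 4*log(t) - log(t + 4) + ∫(-3/(t + 3)) dt + ∫(-1/(t**2 + 4)) dt.
Step 4. Evaluate the standard form [assuming t > -3]: now 4*log(t) - 3*log(t + 3) - log(t + 4) + ∫(-1/(t**2 + 4)) dt.
Step 5. Evaluate the standard form: now 4*log(t) - 3*log(t + 3) - log(t + 4) - atan(t/2)/2.
Answer: 4*log(t) - 3*log(t + 3) - log(t + 4) - atan(t/2)/2.


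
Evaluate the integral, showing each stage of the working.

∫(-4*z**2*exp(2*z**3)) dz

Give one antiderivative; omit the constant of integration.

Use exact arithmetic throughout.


Step 1. Substitute u = z**3, turning ∫(-4*z**2*exp(2*z**3)) dz into ∫(-4*exp(2*u)/3) du: now ∫(-4*exp(2*u)/3) du.
Step 2. Evaluate the standard form: now -2*exp(2*u)/3.
Step 3. Substitute back u = z**3: now -2*exp(2*z**3)/3.
Answer: -2*exp(2*z**3)/3.


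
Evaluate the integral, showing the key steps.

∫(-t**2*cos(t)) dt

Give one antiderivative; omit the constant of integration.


Step 1. Integrate ∫(-t**2*cos(t)) dt by parts with u = t**2, dv = (-cos(t)) dt, so v = -sin(t): now -t**2*sin(t) + ∫(2*t*sin(t)) dt.
Step 2. Integrate ∫(2*t*sin(t)) dt by parts with u = t, dv = (2*sin(t)) dt, so v = -2*cos(t): now -t**2*sin(t) - 2*t*cos(t) + ∫(2*cos(t)) dt.
Step 3. Evaluate the standard form: now -t**2*sin(t) - 2*t*cos(t) + 2*sin(t).
Answer: -t**2*sin(t) - 2*t*cos(t) + 2*sin(t).


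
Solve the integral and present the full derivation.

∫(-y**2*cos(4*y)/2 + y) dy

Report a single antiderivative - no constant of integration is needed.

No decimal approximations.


Step 1. Rewrite: now ∫(y) dy + ∫(-y**2*cos(4*y)/2) dy.
Step 2. Integrate ∫(-y**2*cos(4*y)/2) dy by parts with u = y**2, dv = (-cos(4*y)/2) dy, so v = -sin(4*y)/8: now -y**2*sin(4*y)/8 + ∫(y) dy + ∫(y*sin(4*y)/4) dy.
Step 3. Integrate ∫(y*sin(4*y)/4) dy by parts with u = y, dv = (sin(4*y)/4) dy, so v = -cos(4*y)/16: now -y**2*sin(4*y)/8 - y*cos(4*y)/16 + ∫(y) dy + ∫(cos(4*y)/16) dy.
Step 4. Evaluate the standard form: now -y**2*sin(4*y)/8 - y*cos(4*y)/16 + sin(4*y)/64 + ∫(y) dy.
Step 5. Evaluate the standard form: now -y**2*sin(4*y)/8 + y**2/2 - y*cos(4*y)/16 + sin(4*y)/64.
Answer: -y**2*sin(4*y)/8 + y**2/2 - y*cos(4*y)/16 + sin(4*y)/64.


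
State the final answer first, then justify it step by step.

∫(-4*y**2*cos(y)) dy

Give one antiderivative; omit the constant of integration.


The answer is -4*y**2*sin(y) - 8*y*cos(y) + 8*sin(y).
Step 1. Integrate ∫(-4*y**2*cos(y)) dy by parts with u = y**2, dv = (-4*cos(y)) dy, so v = -4*sin(y): now -4*y**2*sin(y) + ∫(8*y*sin(y)) dy.
Step 2. Integrate ∫(8*y*sin(y)) dy by parts with u = y, dv = (8*sin(y)) dy, so v = -8*cos(y): now -4*y**2*sin(y) - 8*y*cos(y) + ∫(8*cos(y)) dy.
Step 3. Evaluate the standard form: now -4*y**2*sin(y) - 8*y*cos(y) + 8*sin(y).
Answer: -4*y**2*sin(y) - 8*y*cos(y) + 8*sin(y).


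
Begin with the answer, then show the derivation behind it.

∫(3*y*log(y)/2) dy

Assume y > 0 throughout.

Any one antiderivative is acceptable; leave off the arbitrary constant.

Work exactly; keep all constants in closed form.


The answer is 3*y**2*log(y)/4 - 3*y**2/8.
Step 1. Integrate ∫(3*y*log(y)/2) dy by parts with u = log(y), dv = (3*y/2) dy, so v = 3*y**2/4 [assuming y > 0]: now 3*y**2*log(y)/4 + ∫(-3*y/4) dy.
Step 2. Evaluate the standard form: now 3*y**2*log(y)/4 - 3*y**2/8.
Answer: 3*y**2*log(y)/4 - 3*y**2/8.


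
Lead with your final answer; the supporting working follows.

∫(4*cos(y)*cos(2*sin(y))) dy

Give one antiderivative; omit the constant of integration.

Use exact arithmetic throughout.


The answer is 2*sin(2*sin(y)).
Step 1. Substitute u = sin(y), turning ∫(4*cos(y)*cos(2*sin(y))) dy into ∫(4*cos(2*u)) du: now ∫(4*cos(2*u)) du.
Step 2. Evaluate the standard form: now 2*sin(2*u).
Step 3. Substitute back u = sin(y): now 2*sin(2*sin(y)).
Answer: 2*sin(2*sin(y)).


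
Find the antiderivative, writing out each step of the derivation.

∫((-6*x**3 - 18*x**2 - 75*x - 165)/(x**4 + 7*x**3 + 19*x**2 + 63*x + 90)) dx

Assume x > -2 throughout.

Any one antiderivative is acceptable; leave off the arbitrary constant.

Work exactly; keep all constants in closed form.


Step 1. Decompose ∫((-6*x**3 - 18*x**2 - 75*x - 165)/(x**4 + 7*x**3 + 19*x**2 + 63*x + 90)) dx by partial fractions, (-6*x**3 - 18*x**2 - 75*x - 165)/(x**4 + 7*x**3 + 19*x**2 + 63*x + 90) = -3/(x**2 + 9) - 5/(x + 5) - 1/(x + 2): now ∫(-1/(x + 2)) dx + ∫(-5/(x + 5)) dx + ∫(-3/(x**2 + 9)) dx.
Step 2. Evaluate the standard form [assuming x > -5]: now -5*log(x + 5) + ∫(-1/(x + 2)) dx + ∫(-3/(x**2 + 9)) dx.
Step 3. Evaluate the standard form [assuming x > -2]: now -log(x + 2) - 5*log(x + 5) + ∫(-3/(x**2 + 9)) dx.
Step 4. Evaluate the standard form: now -log(x + 2) - 5*log(x + 5) - atan(x/3).
Answer: -log(x + 2) - 5*log(x + 5) - atan(x/3).
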